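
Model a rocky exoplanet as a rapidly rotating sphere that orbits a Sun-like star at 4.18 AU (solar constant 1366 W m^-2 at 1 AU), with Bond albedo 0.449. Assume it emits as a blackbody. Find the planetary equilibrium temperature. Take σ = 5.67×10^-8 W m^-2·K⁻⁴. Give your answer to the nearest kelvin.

By the inverse-square law, S = 1366/4.18² = 78.18 W m^-2.
Averaging over the sphere, the absorbed flux is S(1−α)/4 = 10.77 W m^-2.
In equilibrium σT⁴ equals this, so T = 117.4 K.

117 K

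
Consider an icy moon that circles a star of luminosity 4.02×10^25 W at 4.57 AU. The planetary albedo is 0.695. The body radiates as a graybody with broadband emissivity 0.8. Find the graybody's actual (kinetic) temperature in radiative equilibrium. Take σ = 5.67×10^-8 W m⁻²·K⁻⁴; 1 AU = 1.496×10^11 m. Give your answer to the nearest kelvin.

58 K

d = 4.57 × 1.496×10^11 m = 6.837×10^11 m.
S = L/(4πd²) = 6.844 W m⁻².
Averaging over the sphere, the absorbed flux is S(1−α)/4 = 0.5219 W m⁻².
Radiative balance εσT⁴ = 0.5219 gives T = [0.5219/(0.8·σ)]^(1/4) = 58.24 K.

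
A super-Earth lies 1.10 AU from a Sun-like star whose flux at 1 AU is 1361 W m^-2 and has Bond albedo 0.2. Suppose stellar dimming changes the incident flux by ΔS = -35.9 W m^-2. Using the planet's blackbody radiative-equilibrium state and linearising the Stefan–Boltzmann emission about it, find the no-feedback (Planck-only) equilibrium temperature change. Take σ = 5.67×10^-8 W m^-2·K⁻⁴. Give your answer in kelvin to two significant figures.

Irradiance scales as 1/d², so S = 1361 W m^-2 × (1/1.10)² = 1125 W m^-2.
The baseline emission temperature is T_e = 251.0 K.
ΔF = Δ[S(1−α)]/4 = (1−0.2)·-35.9/4 = -7.180 W m^-2.
Linearising σT⁴ gives d(σT⁴)/dT = 4σT_e³ = 3.585 W m^-2 per K.
Hence the no-feedback warming is ΔF/(4σT_e³) = -2.00 K.

-2.0 kelvin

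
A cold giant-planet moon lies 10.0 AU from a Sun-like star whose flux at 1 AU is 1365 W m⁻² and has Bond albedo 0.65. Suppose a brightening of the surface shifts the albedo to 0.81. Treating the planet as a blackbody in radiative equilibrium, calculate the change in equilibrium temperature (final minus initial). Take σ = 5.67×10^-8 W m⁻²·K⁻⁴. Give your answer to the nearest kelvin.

-10 K

By the inverse-square law, S = 1365/10.0² = 13.65 W m⁻².
Initial: T₁ = [S(1−0.65)/(4σ)]^(1/4) = 67.75 K.
Final:   T₂ = [S(1−0.81)/(4σ)]^(1/4) = 58.15 K.
ΔT = T₂ − T₁ = -9.595 K.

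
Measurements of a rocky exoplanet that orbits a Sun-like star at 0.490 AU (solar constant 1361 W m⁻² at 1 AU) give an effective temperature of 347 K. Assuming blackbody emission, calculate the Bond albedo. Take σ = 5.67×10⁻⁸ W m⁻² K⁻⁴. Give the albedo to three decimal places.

0.420

Irradiance scales as 1/d², so S = 1361 W m⁻² × (1/0.490)² = 5668 W m⁻².
From σT⁴ = S(1−α)/4 we invert for α: 1−α = 4σT⁴/S.
4σT⁴ = 4·5.67×10⁻⁸·(347)⁴ = 3288 W m⁻².
Hence α = 1 − 3288/5668 = 0.4199.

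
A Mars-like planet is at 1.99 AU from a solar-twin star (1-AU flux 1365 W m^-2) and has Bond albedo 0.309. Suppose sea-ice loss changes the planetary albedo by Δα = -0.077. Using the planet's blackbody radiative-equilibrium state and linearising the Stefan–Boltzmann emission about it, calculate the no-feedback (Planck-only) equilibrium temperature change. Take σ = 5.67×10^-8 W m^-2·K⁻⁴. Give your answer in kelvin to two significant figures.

5.0 K

By the inverse-square law, S = 1365/1.99² = 344.7 W m^-2.
The baseline emission temperature is T_e = 180.0 K.
ΔF = −(S/4)Δα = −(344.7/4)×(-0.077) = 6.635 W m^-2.
The Planck feedback parameter is 4σT_e³ = 1.323 W m^-2/K.
Hence the no-feedback warming is ΔF/(4σT_e³) = 5.01 K.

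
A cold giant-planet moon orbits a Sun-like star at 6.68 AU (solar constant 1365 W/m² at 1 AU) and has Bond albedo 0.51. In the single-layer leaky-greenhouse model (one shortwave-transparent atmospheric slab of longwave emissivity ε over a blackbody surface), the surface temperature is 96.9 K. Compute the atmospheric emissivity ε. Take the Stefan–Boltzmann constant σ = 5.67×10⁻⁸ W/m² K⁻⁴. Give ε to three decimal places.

Irradiance scales as 1/d², so S = 1365 W/m² × (1/6.68)² = 30.59 W/m².
TOA balance gives T_e = 90.16 K.
Inverting T_s⁴ = 2T_e⁴/(2−ε): (T_e/T_s)⁴ = 0.7496, so ε = 2(1 − 0.7496) = 0.5008.

0.501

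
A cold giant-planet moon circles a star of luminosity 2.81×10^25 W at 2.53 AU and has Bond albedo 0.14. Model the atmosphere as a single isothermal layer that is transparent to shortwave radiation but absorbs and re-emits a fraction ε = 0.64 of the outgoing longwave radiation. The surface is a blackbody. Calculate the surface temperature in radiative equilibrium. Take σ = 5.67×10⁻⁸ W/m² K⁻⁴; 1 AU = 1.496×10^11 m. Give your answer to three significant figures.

d = 2.53 × 1.496×10^11 m = 3.785×10^11 m.
S = L/(4πd²) = 15.61 W/m².
The planet radiates to space at T_e = [S(1−α)/(4σ)]^(1/4) = 87.71 K.
The surface balance (absorbed SW + ε·downward IR = σT_s⁴) with T_a⁴ = T_s⁴/2 reduces to T_s = T_e·[2/(2−ε)]^¼ = 96.59 K.

96.6 K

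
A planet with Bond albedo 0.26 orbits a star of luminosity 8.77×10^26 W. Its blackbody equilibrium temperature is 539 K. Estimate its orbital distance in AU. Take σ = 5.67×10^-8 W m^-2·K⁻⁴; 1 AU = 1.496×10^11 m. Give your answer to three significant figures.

Energy balance gives S = 4σT⁴/(1−α) = 25870 W m^-2.
From L = 4πd²S, d = √(8.77×10^26/(4π·25870)) = 5.194×10^10 m = 0.3472 AU.

0.347 AU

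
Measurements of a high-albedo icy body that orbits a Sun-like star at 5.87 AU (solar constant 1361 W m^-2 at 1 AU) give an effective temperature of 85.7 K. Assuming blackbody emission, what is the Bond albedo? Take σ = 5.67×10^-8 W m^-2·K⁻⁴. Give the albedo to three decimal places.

0.690

By the inverse-square law, S = 1361/5.87² = 39.50 W m^-2.
Energy balance: S(1−α)/4 = σT⁴, so 1−α = 4σT⁴/S.
σT⁴ = 3.058 W m^-2, so 4σT⁴ = 12.23 W m^-2.
Hence α = 1 − 12.23/39.50 = 0.6903.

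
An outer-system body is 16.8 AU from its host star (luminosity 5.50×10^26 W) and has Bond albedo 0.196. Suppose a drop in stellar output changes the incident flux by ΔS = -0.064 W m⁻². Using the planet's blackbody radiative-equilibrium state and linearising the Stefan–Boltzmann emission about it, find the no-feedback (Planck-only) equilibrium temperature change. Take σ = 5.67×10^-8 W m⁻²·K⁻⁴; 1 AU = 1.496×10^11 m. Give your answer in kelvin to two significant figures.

d = 16.8 × 1.496×10^11 m = 2.513×10^12 m.
S = L/(4πd²) = 6.929 W m⁻².
The baseline emission temperature is T_e = 70.40 K.
TOA radiative forcing: ΔF = (1−α)ΔS/4 = 0.804·(-0.064)/4 = -0.01286 W m⁻².
Planck response: λ_P = 4σT_e³ = 4·5.67×10⁻⁸·(70.40)³ = 0.07913 W m⁻²/K.
ΔT₀ = ΔF/λ_P = -0.01286/0.07913 = -0.163 K.

-0.16 K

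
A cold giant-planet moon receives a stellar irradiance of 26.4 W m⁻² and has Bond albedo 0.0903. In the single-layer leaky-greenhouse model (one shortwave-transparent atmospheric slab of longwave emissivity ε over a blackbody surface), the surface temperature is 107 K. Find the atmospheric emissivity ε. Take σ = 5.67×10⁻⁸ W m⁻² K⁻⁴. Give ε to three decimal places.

0.384

Effective temperature: T_e = [S(1−α)/(4σ)]^(1/4) = 101.4 K.
Since (2−ε)/2 = (T_e/T_s)⁴ = 0.8078, ε = 0.3843.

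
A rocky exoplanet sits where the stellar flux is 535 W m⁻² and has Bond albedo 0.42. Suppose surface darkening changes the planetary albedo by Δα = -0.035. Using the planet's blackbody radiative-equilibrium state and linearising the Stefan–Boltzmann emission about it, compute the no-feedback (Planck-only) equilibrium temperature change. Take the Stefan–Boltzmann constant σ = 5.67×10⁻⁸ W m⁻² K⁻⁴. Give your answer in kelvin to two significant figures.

2.9 kelvin

Unperturbed T_e = [535.0·(1−0.42)/(4σ)]^¼ = 192.3 K.
TOA radiative forcing: ΔF = −S·Δα/4 = −535.0·(-0.035)/4 = 4.681 W m⁻².
Linearising σT⁴ gives d(σT⁴)/dT = 4σT_e³ = 1.613 W m⁻² per K.
Hence the no-feedback warming is ΔF/(4σT_e³) = 2.90 K.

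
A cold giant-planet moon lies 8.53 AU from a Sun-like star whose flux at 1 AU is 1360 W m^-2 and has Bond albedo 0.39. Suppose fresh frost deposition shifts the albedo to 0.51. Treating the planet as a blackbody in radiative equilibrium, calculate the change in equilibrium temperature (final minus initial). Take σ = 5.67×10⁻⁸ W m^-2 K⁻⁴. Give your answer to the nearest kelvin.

-4 K

Irradiance scales as 1/d², so S = 1360 W m^-2 × (1/8.53)² = 18.69 W m^-2.
Initial: T₁ = [S(1−0.39)/(4σ)]^(1/4) = 84.20 K.
After:  T₂ = [18.69·0.49/(4σ)]^(1/4) = 79.72 K.
ΔT = T₂ − T₁ = -4.487 K.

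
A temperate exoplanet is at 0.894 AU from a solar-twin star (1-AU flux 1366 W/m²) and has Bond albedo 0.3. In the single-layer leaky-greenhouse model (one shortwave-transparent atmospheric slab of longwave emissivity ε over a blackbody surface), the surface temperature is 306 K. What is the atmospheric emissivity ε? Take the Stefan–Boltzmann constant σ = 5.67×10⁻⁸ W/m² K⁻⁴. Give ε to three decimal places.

0.797

By the inverse-square law, S = 1366/0.894² = 1709 W/m².
First, T_e = [1709·(1−0.3)/(4σ)]^(1/4) = 269.5 K.
T_s⁴ = T_e⁴·2/(2−ε) → ε = 2 − 2(T_e/T_s)⁴ = 2 − 2·(269.5/306)⁴ = 0.7967.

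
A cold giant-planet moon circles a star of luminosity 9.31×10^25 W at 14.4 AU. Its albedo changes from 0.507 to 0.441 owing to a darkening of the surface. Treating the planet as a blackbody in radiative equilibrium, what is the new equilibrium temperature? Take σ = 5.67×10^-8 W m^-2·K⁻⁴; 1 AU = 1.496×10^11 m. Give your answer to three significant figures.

44.5 K

d = 14.4 × 1.496×10^11 m = 2.154×10^12 m.
S = L/(4πd²) = 1.596 W m^-2.
New equilibrium: T₂ = [(1−0.441)·1.596/(4σ)]^(1/4) = 44.54 K.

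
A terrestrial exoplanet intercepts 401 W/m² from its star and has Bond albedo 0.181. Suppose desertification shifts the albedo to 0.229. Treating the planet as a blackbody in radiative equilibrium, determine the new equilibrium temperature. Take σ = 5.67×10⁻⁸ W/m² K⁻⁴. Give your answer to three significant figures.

192 kelvin

New equilibrium: T₂ = [(1−0.229)·401.0/(4σ)]^(1/4) = 192.1 K.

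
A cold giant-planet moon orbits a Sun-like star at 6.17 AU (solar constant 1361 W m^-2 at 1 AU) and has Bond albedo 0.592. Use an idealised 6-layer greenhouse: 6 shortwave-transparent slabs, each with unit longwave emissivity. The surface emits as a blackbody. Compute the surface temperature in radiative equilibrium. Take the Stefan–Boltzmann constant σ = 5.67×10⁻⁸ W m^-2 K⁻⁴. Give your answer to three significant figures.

146 K

Flux at the orbit: S = 1361/(6.17)² = 35.75 W m^-2.
OLR = S(1−α)/4 = 3.647 W m^-2; the top layer radiates at T_e = 89.55 K.
For an N-layer opaque stack, T_s⁴ = (N+1)T_e⁴, hence T_s = (7)^(1/4)×89.55 K = 145.7 K.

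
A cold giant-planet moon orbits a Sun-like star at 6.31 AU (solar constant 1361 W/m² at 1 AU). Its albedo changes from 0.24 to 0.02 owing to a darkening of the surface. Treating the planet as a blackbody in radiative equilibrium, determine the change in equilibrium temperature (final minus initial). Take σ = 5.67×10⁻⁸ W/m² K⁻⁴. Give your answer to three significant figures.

6.79 K

Flux at the orbit: S = 1361/(6.31)² = 34.18 W/m².
Before: T₁ = [34.18·0.76/(4σ)]^(1/4) = 103.5 K.
After:  T₂ = [34.18·0.98/(4σ)]^(1/4) = 110.2 K.
ΔT = T₂ − T₁ = 6.789 K.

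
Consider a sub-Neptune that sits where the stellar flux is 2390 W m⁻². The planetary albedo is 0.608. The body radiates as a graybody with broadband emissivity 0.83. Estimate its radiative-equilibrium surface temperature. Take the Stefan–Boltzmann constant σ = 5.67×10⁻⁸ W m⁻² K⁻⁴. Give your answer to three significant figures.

266 K

The planet absorbs (1−α)S over its disc πR² and re-emits over 4πR², so the mean absorbed flux is (1−0.608)·2390/4 = 234.2 W m⁻².
Equating to εσT⁴ with ε = 0.83: T = (234.2/0.83σ)^(1/4) = 265.6 K.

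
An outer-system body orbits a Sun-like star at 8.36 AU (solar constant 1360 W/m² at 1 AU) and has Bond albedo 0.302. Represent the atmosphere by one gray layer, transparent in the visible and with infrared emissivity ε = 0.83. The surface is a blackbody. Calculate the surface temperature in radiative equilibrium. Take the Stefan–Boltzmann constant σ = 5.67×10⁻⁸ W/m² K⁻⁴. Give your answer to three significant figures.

Flux at the orbit: S = 1360/(8.36)² = 19.46 W/m².
The planet radiates to space at T_e = [S(1−α)/(4σ)]^(1/4) = 87.97 K.
The surface balance (absorbed SW + ε·downward IR = σT_s⁴) with T_a⁴ = T_s⁴/2 reduces to T_s = T_e·[2/(2−ε)]^¼ = 100.6 K.

101 K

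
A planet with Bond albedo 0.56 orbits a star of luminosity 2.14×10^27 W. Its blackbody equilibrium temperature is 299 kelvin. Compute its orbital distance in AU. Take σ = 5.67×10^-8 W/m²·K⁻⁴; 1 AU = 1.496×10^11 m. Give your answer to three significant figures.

1.36 AU

Energy balance gives S = 4σT⁴/(1−α) = 4120 W/m².
S = L/(4πd²) → d = √(L/4πS) = √(2.14×10^27/(4π·4120)) = 2.033×10^11 m = 1.359 AU.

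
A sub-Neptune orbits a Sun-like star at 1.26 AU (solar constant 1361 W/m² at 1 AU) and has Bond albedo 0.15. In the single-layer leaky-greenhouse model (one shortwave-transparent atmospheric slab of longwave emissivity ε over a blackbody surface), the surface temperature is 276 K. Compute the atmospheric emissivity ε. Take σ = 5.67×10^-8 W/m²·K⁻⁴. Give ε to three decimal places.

Flux at the orbit: S = 1361/(1.26)² = 857.3 W/m².
First, T_e = [857.3·(1−0.15)/(4σ)]^(1/4) = 238.1 K.
T_s⁴ = T_e⁴·2/(2−ε) → ε = 2 − 2(T_e/T_s)⁴ = 2 − 2·(238.1/276)⁴ = 0.8926.

0.893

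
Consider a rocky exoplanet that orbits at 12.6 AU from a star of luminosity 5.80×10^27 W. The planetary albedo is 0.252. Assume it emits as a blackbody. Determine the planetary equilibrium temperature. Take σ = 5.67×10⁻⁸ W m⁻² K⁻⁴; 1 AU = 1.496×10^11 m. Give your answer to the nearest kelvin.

d = 12.6 × 1.496×10^11 m = 1.885×10^12 m.
Spreading L over a sphere of radius d: S = 5.80×10^27/(4π·1.88×10^12²) = 129.9 W m⁻².
Absorbed flux (global mean): S(1−α)/4 = 129.9·0.748/4 = 24.29 W m⁻².
Set σT⁴ = 24.29 → T = (24.29/σ)^(1/4) = 143.9 K.

144 K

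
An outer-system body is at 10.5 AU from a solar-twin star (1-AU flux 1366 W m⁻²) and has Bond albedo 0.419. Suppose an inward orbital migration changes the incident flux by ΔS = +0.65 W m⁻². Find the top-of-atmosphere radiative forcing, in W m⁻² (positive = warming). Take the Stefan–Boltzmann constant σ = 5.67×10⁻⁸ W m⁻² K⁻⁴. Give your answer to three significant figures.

By the inverse-square law, S = 1366/10.5² = 12.39 W m⁻².
Only a fraction (1−α) is absorbed and it's spread over 4πR², so ΔF = (1−α)ΔS/4 = 0.09441 W m⁻².

0.0944 W m⁻²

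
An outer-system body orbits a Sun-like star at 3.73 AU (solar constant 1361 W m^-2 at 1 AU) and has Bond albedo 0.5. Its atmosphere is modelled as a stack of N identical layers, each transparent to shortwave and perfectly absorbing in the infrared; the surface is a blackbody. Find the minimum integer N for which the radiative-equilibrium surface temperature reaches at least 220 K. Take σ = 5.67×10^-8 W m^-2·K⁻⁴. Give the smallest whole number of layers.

Flux at the orbit: S = 1361/(3.73)² = 97.82 W m^-2.
Top-of-atmosphere balance: σT_e⁴ = S(1−α)/4 = 12.23 W m^-2 → T_e = 121.2 K.
Need (N+1)T_e⁴ ≥ T_s⁴, i.e. N+1 ≥ (220/121.2)⁴ = 10.862.
The minimum whole number is N = 10.

10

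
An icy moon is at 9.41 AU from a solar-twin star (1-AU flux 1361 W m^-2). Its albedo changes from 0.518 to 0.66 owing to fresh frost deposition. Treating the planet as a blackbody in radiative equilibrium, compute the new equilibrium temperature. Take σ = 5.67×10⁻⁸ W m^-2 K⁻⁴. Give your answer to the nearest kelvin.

69 kelvin

Flux at the orbit: S = 1361/(9.41)² = 15.37 W m^-2.
New equilibrium: T₂ = [(1−0.66)·15.37/(4σ)]^(1/4) = 69.28 K.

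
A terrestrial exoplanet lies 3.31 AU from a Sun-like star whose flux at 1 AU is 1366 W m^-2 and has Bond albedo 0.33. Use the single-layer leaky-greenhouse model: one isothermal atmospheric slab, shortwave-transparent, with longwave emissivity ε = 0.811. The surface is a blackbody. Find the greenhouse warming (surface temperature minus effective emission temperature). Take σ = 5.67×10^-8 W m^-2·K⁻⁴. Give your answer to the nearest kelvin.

By the inverse-square law, S = 1366/3.31² = 124.7 W m^-2.
At the top of the atmosphere, σT_e⁴ = S(1−α)/4 = 20.88 W m^-2, giving T_e = 138.5 K.
Surface balance with a leaky layer gives σT_s⁴ = σT_e⁴·2/(2−ε), so T_s = T_e·[2/(2−0.811)]^(1/4) = 157.8 K.
T_s − T_e = 157.8 − 138.5 = 19.23 K.

19 kelvin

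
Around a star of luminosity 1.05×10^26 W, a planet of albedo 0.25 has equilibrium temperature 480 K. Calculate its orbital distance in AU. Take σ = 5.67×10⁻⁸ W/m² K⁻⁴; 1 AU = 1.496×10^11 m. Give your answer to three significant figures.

0.153 AU

Energy balance gives S = 4σT⁴/(1−α) = 16050 W/m².
Then d = [L/(4πS)]^(1/2) = 2.281×10^10 m, i.e. 0.1525 AU.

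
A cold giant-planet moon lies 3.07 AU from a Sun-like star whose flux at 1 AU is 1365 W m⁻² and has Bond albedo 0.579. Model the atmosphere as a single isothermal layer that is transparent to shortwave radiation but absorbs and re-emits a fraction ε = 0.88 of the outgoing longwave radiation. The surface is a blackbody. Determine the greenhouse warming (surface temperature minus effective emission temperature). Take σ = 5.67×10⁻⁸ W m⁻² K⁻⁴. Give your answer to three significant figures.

20.0 K

By the inverse-square law, S = 1365/3.07² = 144.8 W m⁻².
Effective emission temperature (TOA balance): σT_e⁴ = S(1−α)/4 = 15.24 W m⁻² → T_e = 128.0 K.
The surface balance (absorbed SW + ε·downward IR = σT_s⁴) with T_a⁴ = T_s⁴/2 reduces to T_s = T_e·[2/(2−ε)]^¼ = 148.0 K.
The atmosphere warms the surface by 19.97 K.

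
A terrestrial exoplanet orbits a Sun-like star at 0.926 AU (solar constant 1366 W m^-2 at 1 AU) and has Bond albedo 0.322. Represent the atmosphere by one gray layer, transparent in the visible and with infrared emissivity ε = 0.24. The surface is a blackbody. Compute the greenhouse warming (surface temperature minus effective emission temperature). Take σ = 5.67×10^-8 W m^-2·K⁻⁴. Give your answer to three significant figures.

By the inverse-square law, S = 1366/0.926² = 1593 W m^-2.
Effective emission temperature (TOA balance): σT_e⁴ = S(1−α)/4 = 270.0 W m^-2 → T_e = 262.7 K.
For a single slab of emissivity ε, T_s⁴ = 2T_e⁴/(2−ε); thus T_s = 262.7·(1.136)^(1/4) = 271.2 K.
Greenhouse warming: T_s − T_e = 8.531 K.

8.53 K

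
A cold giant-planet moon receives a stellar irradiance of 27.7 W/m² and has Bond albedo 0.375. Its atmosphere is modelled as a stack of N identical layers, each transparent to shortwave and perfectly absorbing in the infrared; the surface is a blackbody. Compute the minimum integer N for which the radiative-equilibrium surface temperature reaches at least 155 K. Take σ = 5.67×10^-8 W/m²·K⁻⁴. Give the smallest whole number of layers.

7

Top-of-atmosphere balance: σT_e⁴ = S(1−α)/4 = 4.328 W/m² → T_e = 93.47 K.
Need (N+1)T_e⁴ ≥ T_s⁴, i.e. N+1 ≥ (155/93.47)⁴ = 7.562.
Rounding up, N = 7.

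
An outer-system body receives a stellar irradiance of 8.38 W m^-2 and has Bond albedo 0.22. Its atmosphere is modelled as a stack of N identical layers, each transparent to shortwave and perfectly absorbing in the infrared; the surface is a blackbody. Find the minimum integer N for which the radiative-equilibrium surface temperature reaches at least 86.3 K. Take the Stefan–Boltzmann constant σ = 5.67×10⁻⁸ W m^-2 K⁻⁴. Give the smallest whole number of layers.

1

Top-of-atmosphere balance: σT_e⁴ = S(1−α)/4 = 1.634 W m^-2 → T_e = 73.27 K.
T_s = (N+1)^(1/4)·T_e ≥ 86.3 K requires N+1 ≥ (T_s/T_e)⁴ = (86.3/73.27)⁴ = 1.925.
Rounding up, N = 1.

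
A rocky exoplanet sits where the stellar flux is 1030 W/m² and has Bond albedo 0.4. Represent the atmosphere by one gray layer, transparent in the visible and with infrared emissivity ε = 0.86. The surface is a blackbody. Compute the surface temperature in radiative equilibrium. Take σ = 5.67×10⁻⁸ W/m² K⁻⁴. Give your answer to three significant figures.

The planet radiates to space at T_e = [S(1−α)/(4σ)]^(1/4) = 228.5 K.
The surface balance (absorbed SW + ε·downward IR = σT_s⁴) with T_a⁴ = T_s⁴/2 reduces to T_s = T_e·[2/(2−ε)]^¼ = 262.9 K.

263 kelvin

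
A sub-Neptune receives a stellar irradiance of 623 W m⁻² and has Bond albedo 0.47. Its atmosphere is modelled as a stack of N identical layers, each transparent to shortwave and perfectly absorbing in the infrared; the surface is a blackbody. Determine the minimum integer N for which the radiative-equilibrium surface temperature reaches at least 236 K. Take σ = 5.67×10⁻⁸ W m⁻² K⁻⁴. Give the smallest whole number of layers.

2

OLR = S(1−α)/4 = 82.55 W m⁻²; the top layer radiates at T_e = 195.3 K.
Since T_s⁴ = (N+1)T_e⁴, we need N ≥ (T_s/T_e)⁴ − 1 = 1.131.
Rounding up, N = 2.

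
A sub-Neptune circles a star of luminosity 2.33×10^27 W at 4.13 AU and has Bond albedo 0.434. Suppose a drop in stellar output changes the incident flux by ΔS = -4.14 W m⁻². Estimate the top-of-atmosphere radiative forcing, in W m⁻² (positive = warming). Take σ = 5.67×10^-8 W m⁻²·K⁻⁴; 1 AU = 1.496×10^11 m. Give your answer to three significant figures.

Orbital distance: d = 4.13 AU = 6.178×10^11 m.
Spreading L over a sphere of radius d: S = 2.33×10^27/(4π·6.18×10^11²) = 485.7 W m⁻².
ΔF = Δ[S(1−α)]/4 = (1−0.434)·-4.14/4 = -0.5858 W m⁻².

-0.586 W m⁻²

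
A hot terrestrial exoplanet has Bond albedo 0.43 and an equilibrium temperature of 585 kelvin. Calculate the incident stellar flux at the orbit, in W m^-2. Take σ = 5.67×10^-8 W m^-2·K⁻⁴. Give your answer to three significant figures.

46600 W m^-2

From S(1−α)/4 = σT⁴: S = 4σT⁴/(1−α).
σT⁴ = 5.67×10⁻⁸·(585)⁴ = 6641 W m^-2.
S = 4·6641/0.57 = 46600 W m^-2.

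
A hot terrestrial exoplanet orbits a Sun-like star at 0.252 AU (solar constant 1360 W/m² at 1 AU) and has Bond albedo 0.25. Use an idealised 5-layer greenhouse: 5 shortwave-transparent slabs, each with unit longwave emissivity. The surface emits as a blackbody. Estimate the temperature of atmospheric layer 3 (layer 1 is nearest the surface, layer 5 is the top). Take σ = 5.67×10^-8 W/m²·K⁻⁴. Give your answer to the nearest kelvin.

679 K

Flux at the orbit: S = 1360/(0.252)² = 21420 W/m².
OLR = S(1−α)/4 = 4015 W/m²; the top layer radiates at T_e = 515.9 K.
Each opaque layer satisfies 2T_j⁴ = T_{j−1}⁴ + T_{j+1}⁴, giving T_k⁴ = (N+1−k)T_e⁴.
T_3 = (3)^(1/4)·515.9 = 678.9 K.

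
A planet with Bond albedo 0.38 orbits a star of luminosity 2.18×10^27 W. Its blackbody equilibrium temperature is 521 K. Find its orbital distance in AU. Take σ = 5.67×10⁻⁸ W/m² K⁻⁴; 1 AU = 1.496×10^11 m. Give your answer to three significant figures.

Required flux: S = 4σT⁴/(1−α) = 26950 W/m².
From L = 4πd²S, d = √(2.18×10^27/(4π·26950)) = 8.023×10^10 m = 0.5363 AU.

0.536 AU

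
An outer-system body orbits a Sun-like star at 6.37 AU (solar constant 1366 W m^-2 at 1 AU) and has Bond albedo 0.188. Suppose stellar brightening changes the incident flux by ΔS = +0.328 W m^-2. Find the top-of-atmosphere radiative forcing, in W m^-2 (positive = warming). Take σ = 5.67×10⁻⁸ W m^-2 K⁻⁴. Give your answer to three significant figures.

0.0666 W m^-2

Flux at the orbit: S = 1366/(6.37)² = 33.66 W m^-2.
TOA radiative forcing: ΔF = (1−α)ΔS/4 = 0.812·(+0.328)/4 = 0.06658 W m^-2.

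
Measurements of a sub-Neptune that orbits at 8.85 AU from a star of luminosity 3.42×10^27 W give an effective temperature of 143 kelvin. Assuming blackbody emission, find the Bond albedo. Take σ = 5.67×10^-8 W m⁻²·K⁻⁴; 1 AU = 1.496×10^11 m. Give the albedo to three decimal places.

0.389

d = 8.85 × 1.496×10^11 m = 1.324×10^12 m.
Spreading L over a sphere of radius d: S = 3.42×10^27/(4π·1.32×10^12²) = 155.3 W m⁻².
Rearranging the radiative balance, α = 1 − 4σT⁴/S.
4σT⁴ = 4·5.67×10⁻⁸·(143)⁴ = 94.84 W m⁻².
Hence α = 1 − 94.84/155.3 = 0.3892.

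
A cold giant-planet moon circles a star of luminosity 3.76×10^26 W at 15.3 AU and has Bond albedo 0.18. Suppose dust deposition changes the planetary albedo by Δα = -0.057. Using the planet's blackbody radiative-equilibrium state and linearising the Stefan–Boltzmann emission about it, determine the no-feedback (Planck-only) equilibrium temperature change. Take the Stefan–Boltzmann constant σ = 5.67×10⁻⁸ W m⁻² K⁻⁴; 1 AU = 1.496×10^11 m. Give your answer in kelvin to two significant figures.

Orbital distance: d = 15.3 AU = 2.289×10^12 m.
Flux at the orbit: S = L/(4πd²) = 3.76×10^26/(4π·(2.29×10^12)²) = 5.711 W m⁻².
The baseline emission temperature is T_e = 67.41 K.
The change in absorbed flux is Δ[S(1−α)/4] = −SΔα/4 = 0.08139 W m⁻².
Linearising σT⁴ gives d(σT⁴)/dT = 4σT_e³ = 0.06947 W m⁻² per K.
Hence the no-feedback warming is ΔF/(4σT_e³) = 1.17 K.

1.2 K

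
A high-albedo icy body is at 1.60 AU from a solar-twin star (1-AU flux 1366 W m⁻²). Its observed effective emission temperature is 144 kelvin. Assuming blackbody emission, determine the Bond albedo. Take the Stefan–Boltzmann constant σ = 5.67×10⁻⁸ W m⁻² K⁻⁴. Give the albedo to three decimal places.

0.817

By the inverse-square law, S = 1366/1.60² = 533.6 W m⁻².
Rearranging the radiative balance, α = 1 − 4σT⁴/S.
σT⁴ = 24.38 W m⁻², so 4σT⁴ = 97.52 W m⁻².
Hence α = 1 − 97.52/533.6 = 0.8172.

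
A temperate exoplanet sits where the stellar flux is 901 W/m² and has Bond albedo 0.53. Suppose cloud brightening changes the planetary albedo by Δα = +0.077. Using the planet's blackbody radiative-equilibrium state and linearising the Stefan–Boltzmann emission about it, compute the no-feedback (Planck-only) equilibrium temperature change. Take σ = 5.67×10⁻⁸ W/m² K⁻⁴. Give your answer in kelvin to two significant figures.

-8.5 K

Unperturbed T_e = [901.0·(1−0.53)/(4σ)]^¼ = 207.9 K.
TOA radiative forcing: ΔF = −S·Δα/4 = −901.0·(+0.077)/4 = -17.34 W/m².
Planck response: λ_P = 4σT_e³ = 4·5.67×10⁻⁸·(207.9)³ = 2.037 W/m²/K.
So ΔT₀ = -17.34/2.037 = -8.51 K.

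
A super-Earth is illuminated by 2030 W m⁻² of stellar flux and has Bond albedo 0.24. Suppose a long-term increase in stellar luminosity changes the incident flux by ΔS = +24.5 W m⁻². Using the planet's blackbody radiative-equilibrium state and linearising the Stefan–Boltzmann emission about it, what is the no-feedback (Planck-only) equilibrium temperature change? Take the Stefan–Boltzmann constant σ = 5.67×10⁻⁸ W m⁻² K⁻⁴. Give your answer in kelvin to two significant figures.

0.87 K

Reference equilibrium: T_e = [S(1−α)/(4σ)]^(1/4) = 287.2 K.
TOA radiative forcing: ΔF = (1−α)ΔS/4 = 0.76·(+24.5)/4 = 4.655 W m⁻².
Linearising σT⁴ gives d(σT⁴)/dT = 4σT_e³ = 5.372 W m⁻² per K.
ΔT₀ = ΔF/λ_P = 4.655/5.372 = 0.867 K.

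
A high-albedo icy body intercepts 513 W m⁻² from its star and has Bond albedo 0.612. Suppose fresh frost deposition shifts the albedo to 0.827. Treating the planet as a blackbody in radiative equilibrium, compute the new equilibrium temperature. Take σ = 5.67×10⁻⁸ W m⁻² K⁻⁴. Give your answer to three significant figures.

141 K

T₂ = [S(1−α₂)/(4σ)]^(1/4) = [513.0·0.173/(4σ)]^(1/4) = 140.6 K.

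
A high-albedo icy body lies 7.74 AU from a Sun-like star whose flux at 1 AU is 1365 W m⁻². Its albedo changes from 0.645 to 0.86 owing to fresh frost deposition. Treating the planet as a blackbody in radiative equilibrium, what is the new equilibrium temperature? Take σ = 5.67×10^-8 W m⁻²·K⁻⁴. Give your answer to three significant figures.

61.2 kelvin

By the inverse-square law, S = 1365/7.74² = 22.79 W m⁻².
New equilibrium: T₂ = [(1−0.86)·22.79/(4σ)]^(1/4) = 61.24 K.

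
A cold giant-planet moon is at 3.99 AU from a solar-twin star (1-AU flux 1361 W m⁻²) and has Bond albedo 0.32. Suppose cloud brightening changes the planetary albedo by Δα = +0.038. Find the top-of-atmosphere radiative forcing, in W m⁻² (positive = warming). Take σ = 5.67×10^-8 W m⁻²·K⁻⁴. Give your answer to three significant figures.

-0.812 W m⁻²

Irradiance scales as 1/d², so S = 1361 W m⁻² × (1/3.99)² = 85.49 W m⁻².
TOA radiative forcing: ΔF = −S·Δα/4 = −85.49·(+0.038)/4 = -0.8121 W m⁻².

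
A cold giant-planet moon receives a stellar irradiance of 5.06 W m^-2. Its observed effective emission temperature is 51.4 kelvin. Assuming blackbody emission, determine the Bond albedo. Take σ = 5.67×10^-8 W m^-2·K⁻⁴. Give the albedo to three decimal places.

0.687

From σT⁴ = S(1−α)/4 we invert for α: 1−α = 4σT⁴/S.
4σT⁴ = 4·5.67×10⁻⁸·(51.4)⁴ = 1.583 W m^-2.
1−α = 1.583/5.060 = 0.3129, so α = 0.6871.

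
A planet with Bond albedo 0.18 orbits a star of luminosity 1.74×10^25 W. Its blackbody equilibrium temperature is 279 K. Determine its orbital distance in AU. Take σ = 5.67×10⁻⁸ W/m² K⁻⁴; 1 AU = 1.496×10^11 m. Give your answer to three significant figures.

0.192 AU

The flux needed for this T is 4σT⁴/(1−0.18) = 1676 W/m².
S = L/(4πd²) → d = √(L/4πS) = √(1.74×10^25/(4π·1676)) = 2.874×10^10 m = 0.1921 AU.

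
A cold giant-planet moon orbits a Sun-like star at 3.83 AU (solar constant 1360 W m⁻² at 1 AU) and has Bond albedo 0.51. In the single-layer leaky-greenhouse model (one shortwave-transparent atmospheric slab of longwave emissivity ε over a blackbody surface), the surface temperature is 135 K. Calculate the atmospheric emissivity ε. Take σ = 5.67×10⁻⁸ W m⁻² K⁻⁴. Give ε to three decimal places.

0.794

By the inverse-square law, S = 1360/3.83² = 92.71 W m⁻².
First, T_e = [92.71·(1−0.51)/(4σ)]^(1/4) = 119.0 K.
Since (2−ε)/2 = (T_e/T_s)⁴ = 0.6031, ε = 0.7939.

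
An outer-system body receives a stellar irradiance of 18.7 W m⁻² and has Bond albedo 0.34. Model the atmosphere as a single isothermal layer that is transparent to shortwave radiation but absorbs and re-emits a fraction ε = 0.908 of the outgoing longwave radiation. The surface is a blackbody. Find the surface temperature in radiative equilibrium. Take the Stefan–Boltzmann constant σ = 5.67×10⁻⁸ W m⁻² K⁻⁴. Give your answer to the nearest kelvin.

100 K

At the top of the atmosphere, σT_e⁴ = S(1−α)/4 = 3.085 W m⁻², giving T_e = 85.89 K.
For a single slab of emissivity ε, T_s⁴ = 2T_e⁴/(2−ε); thus T_s = 85.89·(1.832)^(1/4) = 99.92 K.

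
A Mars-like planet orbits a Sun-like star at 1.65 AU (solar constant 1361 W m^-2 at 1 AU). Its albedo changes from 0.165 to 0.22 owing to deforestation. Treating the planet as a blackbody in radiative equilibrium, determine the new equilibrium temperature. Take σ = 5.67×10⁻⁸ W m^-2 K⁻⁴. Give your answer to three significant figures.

204 kelvin

Irradiance scales as 1/d², so S = 1361 W m^-2 × (1/1.65)² = 499.9 W m^-2.
T₂ = [S(1−α₂)/(4σ)]^(1/4) = [499.9·0.78/(4σ)]^(1/4) = 203.6 K.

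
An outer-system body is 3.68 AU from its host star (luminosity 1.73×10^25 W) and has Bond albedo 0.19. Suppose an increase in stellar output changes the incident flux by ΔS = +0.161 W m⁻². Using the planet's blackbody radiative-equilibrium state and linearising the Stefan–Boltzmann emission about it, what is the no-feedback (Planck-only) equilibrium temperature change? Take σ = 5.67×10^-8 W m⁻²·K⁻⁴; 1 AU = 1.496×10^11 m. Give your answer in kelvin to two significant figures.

Orbital distance: d = 3.68 AU = 5.505×10^11 m.
Spreading L over a sphere of radius d: S = 1.73×10^25/(4π·5.51×10^11²) = 4.542 W m⁻².
Unperturbed T_e = [4.542·(1−0.19)/(4σ)]^¼ = 63.46 K.
TOA radiative forcing: ΔF = (1−α)ΔS/4 = 0.81·(+0.161)/4 = 0.03260 W m⁻².
Linearising σT⁴ gives d(σT⁴)/dT = 4σT_e³ = 0.05797 W m⁻² per K.
ΔT₀ = ΔF/λ_P = 0.03260/0.05797 = 0.562 K.

0.56 kelvin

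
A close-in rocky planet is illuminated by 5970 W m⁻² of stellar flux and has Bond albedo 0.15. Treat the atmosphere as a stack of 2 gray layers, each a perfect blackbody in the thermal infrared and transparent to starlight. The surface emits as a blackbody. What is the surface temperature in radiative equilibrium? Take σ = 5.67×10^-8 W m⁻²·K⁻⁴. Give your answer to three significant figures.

509 K

The effective emission temperature is T_e = [S(1−α)/(4σ)]^¼ = 386.8 K.
Layer-by-layer balance gives σT_s⁴ = (N+1)σT_e⁴, so T_s = 3^¼·386.8 = 509.0 K.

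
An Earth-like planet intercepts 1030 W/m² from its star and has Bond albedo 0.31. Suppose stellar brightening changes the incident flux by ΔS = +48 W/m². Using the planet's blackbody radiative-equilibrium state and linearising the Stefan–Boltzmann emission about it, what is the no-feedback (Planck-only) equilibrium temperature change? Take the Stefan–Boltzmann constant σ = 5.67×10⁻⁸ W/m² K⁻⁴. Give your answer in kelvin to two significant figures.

2.8 K

Reference equilibrium: T_e = [S(1−α)/(4σ)]^(1/4) = 236.6 K.
ΔF = Δ[S(1−α)]/4 = (1−0.31)·+48/4 = 8.280 W/m².
Linearising σT⁴ gives d(σT⁴)/dT = 4σT_e³ = 3.004 W/m² per K.
Hence the no-feedback warming is ΔF/(4σT_e³) = 2.76 K.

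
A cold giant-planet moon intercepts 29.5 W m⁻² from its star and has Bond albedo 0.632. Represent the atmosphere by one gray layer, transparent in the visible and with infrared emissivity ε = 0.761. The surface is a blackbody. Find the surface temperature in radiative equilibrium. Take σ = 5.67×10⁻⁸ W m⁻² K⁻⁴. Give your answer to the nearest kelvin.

94 K

Effective emission temperature (TOA balance): σT_e⁴ = S(1−α)/4 = 2.714 W m⁻² → T_e = 83.18 K.
Surface balance with a leaky layer gives σT_s⁴ = σT_e⁴·2/(2−ε), so T_s = T_e·[2/(2−0.761)]^(1/4) = 93.76 K.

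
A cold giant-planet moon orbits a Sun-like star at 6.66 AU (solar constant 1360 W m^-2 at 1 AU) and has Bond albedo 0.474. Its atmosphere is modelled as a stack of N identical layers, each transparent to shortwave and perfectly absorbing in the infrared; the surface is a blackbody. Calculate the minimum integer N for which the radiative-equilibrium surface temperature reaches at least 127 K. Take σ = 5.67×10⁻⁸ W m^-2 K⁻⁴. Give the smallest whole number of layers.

3

Irradiance scales as 1/d², so S = 1360 W m^-2 × (1/6.66)² = 30.66 W m^-2.
OLR = S(1−α)/4 = 4.032 W m^-2; the top layer radiates at T_e = 91.83 K.
T_s = (N+1)^(1/4)·T_e ≥ 127 K requires N+1 ≥ (T_s/T_e)⁴ = (127/91.83)⁴ = 3.658.
So N ≥ 2.658; the smallest integer is N = 3.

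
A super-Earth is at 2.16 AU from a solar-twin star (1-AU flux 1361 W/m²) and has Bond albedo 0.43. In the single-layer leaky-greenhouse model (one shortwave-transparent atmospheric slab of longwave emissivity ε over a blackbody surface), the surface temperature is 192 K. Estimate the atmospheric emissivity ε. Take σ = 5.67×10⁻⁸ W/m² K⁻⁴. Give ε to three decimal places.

By the inverse-square law, S = 1361/2.16² = 291.7 W/m².
TOA balance gives T_e = 164.5 K.
Inverting T_s⁴ = 2T_e⁴/(2−ε): (T_e/T_s)⁴ = 0.5395, so ε = 2(1 − 0.5395) = 0.9210.

0.921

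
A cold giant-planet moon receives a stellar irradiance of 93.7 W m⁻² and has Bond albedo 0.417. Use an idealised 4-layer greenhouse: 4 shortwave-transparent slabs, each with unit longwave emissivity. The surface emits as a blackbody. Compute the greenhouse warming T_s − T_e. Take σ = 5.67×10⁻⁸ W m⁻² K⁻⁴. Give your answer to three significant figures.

OLR = S(1−α)/4 = 13.66 W m⁻²; the top layer radiates at T_e = 124.6 K.
T_s = (N+1)^(1/4)·T_e = 186.3 K.
So the greenhouse effect raises the surface by 186.3 − 124.6 = 61.71 K.

61.7 kelvin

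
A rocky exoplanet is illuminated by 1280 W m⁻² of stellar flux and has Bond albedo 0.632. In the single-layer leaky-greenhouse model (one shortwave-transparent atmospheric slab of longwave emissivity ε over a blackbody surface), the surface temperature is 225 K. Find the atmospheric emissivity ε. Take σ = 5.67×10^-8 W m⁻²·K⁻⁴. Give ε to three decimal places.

0.379

TOA balance gives T_e = 213.5 K.
Since (2−ε)/2 = (T_e/T_s)⁴ = 0.8104, ε = 0.3793.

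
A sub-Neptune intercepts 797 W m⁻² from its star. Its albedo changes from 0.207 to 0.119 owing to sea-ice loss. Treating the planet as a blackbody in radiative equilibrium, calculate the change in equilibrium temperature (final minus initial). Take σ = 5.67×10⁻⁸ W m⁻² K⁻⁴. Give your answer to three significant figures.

Initial: T₁ = [S(1−0.207)/(4σ)]^(1/4) = 229.8 K.
Final:   T₂ = [S(1−0.119)/(4σ)]^(1/4) = 235.9 K.
Change: 235.9 − 229.8 = 6.125 K.

6.12 K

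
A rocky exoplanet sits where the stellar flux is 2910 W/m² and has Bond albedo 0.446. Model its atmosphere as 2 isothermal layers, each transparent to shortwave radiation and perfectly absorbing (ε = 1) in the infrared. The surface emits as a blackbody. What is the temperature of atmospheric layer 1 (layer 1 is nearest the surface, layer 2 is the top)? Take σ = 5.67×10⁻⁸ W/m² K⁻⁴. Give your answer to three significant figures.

345 kelvin

The effective emission temperature is T_e = [S(1−α)/(4σ)]^¼ = 290.4 K.
In the N-layer model, layer k (counted from the surface) has T_k = (N+1−k)^(1/4)·T_e.
With k = 1: T_1 = (2+1−1)^¼·290.4 K = 345.3 K.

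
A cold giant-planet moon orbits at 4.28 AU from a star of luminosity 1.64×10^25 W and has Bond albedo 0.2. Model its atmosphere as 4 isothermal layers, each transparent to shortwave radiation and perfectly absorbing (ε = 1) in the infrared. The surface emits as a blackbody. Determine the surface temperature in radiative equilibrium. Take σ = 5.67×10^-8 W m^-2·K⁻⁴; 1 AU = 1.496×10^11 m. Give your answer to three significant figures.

86.6 K

d = 4.28 × 1.496×10^11 m = 6.403×10^11 m.
Spreading L over a sphere of radius d: S = 1.64×10^25/(4π·6.40×10^11²) = 3.183 W m^-2.
Top-of-atmosphere balance: σT_e⁴ = S(1−α)/4 = 0.6367 W m^-2 → T_e = 57.89 K.
For an N-layer opaque stack, T_s⁴ = (N+1)T_e⁴, hence T_s = (5)^(1/4)×57.89 K = 86.56 K.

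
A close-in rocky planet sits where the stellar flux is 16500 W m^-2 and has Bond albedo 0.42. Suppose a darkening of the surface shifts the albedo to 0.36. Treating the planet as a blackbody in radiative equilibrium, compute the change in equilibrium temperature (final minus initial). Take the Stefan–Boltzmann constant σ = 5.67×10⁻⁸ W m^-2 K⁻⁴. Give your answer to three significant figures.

Before: T₁ = [16500·0.58/(4σ)]^(1/4) = 453.2 K.
After:  T₂ = [16500·0.64/(4σ)]^(1/4) = 464.5 K.
ΔT = T₂ − T₁ = 11.29 K.

11.3 K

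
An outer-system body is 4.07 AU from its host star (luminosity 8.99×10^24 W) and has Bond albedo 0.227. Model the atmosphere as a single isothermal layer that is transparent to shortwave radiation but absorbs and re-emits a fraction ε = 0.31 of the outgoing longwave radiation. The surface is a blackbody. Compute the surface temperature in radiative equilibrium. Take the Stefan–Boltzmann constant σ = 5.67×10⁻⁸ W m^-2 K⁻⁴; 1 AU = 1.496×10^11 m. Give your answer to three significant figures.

52.8 K

Orbital distance: d = 4.07 AU = 6.089×10^11 m.
S = L/(4πd²) = 1.930 W m^-2.
At the top of the atmosphere, σT_e⁴ = S(1−α)/4 = 0.3729 W m^-2, giving T_e = 50.64 K.
The surface balance (absorbed SW + ε·downward IR = σT_s⁴) with T_a⁴ = T_s⁴/2 reduces to T_s = T_e·[2/(2−ε)]^¼ = 52.82 K.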